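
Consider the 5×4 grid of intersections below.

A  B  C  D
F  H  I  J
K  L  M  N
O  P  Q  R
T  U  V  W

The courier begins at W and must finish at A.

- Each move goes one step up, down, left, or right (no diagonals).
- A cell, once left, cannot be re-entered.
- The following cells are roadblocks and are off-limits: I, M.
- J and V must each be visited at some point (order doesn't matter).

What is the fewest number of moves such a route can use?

9

Any route passes through J and V in some order between W and A. Summing Manhattan distances along each leg and taking the cheapest ordering (W → V → J → A) gives a lower bound of 1 + 4 + 4 = 9 moves.
A route of 9 moves achieves this: W → V → Q → R → N → J → D → C → B → A.
Since 9 matches the lower bound, it is optimal.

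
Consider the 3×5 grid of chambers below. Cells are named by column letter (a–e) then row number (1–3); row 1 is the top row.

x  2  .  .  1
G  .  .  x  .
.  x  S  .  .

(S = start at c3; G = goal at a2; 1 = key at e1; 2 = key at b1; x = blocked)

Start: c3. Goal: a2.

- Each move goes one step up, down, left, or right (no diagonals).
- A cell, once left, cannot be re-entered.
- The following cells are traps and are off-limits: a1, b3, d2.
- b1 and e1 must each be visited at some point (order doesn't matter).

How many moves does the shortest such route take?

Any route passes through b1 and e1 in some order between c3 and a2. Summing Manhattan distances along each leg and taking the cheapest ordering (c3 → e1 → b1 → a2) gives a lower bound of 4 + 3 + 2 = 9 moves.
A route of 9 moves achieves this: c3 → d3 → e3 → e2 → e1 → d1 → c1 → b1 → b2 → a2.
Since 9 matches the lower bound, it is optimal.

9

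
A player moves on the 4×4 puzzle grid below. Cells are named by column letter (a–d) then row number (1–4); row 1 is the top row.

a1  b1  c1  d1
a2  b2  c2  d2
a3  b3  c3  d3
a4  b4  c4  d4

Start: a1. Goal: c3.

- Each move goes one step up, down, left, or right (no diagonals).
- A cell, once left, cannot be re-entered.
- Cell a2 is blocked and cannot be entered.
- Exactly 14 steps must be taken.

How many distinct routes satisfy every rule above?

4

Need simple routes of exactly 14 moves from a1 to c3 (Manhattan distance 4, so 5 moves are spent on a detour and 5 undoing it).
Enumerating: a1 b1 b2 b3 a3 a4 b4 c4 d4 d3 d2 d1 c1 c2 c3 | a1 b1 b2 c2 c1 d1 d2 d3 d4 c4 b4 a4 a3 b3 c3 | a1 b1 c1 d1 d2 d3 d4 c4 b4 a4 a3 b3 b2 c2 c3 | a1 b1 c1 d1 d2 c2 b2 b3 a3 a4 b4 c4 d4 d3 c3.
That gives 4 routes.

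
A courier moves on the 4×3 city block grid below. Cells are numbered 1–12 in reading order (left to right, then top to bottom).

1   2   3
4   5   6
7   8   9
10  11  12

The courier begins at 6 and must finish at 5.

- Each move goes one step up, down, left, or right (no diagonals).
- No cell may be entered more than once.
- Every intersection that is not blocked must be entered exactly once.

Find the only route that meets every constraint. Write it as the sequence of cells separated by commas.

6, 3, 2, 1, 4, 7, 10, 11, 12, 9, 8, 5

Need to visit all 12 open cells exactly once, starting at 6 and ending at 5.
Cell 3 has only two open neighbours (6 and 2), so the path must pass straight through it: one of those is the cell it's entered from and the other is where it exits.
Route from 6: up 1 to 3, left 2 to 1, down 3 to 10, right 2 to 12, up 1 to 9, left 1 to 8, up 1 to 5 — 11 moves in all.
Check: all 12 open cells covered.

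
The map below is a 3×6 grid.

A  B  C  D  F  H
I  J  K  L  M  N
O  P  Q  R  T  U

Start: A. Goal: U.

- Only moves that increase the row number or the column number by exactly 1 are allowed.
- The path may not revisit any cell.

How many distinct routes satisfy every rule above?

21

A right/down-only route from A to U makes exactly 2 down-moves and 5 right-moves in some order.
With no other constraints that would be C(7,2) = 21 routes.
That gives 21 routes.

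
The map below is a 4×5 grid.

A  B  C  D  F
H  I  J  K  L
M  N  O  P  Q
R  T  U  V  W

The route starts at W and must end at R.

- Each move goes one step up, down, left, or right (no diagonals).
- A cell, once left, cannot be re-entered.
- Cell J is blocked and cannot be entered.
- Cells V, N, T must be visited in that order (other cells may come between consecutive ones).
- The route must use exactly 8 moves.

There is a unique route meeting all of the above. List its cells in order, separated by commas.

The waypoints must appear in the order V, N, T, with no cell reused.
Route from W: up 1 to Q, left 1 to P, down 1 to V, left 1 to U, up 1 to O, left 1 to N, down 1 to T, left 1 to R — 8 moves in all.
Check: order respected (V at step 3, N at step 6, T at step 7); 8 moves as required.

W, Q, P, V, U, O, N, T, R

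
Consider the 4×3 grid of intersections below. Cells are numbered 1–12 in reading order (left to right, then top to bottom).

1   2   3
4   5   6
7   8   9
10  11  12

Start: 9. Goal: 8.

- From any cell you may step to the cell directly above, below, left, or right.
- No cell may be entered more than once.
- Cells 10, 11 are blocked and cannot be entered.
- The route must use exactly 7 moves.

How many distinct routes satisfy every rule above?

4

Need simple routes of exactly 7 moves from 9 to 8 (Manhattan distance 1, so 3 moves are spent on a detour and 3 undoing it).
Enumerating: 9 6 3 2 5 4 7 8 | 9 6 3 2 1 4 7 8 | 9 6 3 2 1 4 5 8 | 9 6 5 2 1 4 7 8.
That gives 4 routes.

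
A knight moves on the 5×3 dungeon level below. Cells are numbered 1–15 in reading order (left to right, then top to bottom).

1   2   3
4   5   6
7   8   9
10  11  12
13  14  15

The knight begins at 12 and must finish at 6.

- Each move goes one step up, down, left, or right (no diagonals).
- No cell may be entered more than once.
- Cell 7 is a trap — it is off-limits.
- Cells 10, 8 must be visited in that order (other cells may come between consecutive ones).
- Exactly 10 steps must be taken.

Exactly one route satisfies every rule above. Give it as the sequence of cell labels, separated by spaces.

The waypoints must appear in the order 10, 8, with no cell reused.
Route from 12: down 1 to 15, left 2 to 13, up 1 to 10, right 1 to 11, up 3 to 2, right 1 to 3, down 1 to 6 — 10 moves in all.
Check: order respected (10 at step 4, 8 at step 6); 10 moves as required.

12 15 14 13 10 11 8 5 2 3 6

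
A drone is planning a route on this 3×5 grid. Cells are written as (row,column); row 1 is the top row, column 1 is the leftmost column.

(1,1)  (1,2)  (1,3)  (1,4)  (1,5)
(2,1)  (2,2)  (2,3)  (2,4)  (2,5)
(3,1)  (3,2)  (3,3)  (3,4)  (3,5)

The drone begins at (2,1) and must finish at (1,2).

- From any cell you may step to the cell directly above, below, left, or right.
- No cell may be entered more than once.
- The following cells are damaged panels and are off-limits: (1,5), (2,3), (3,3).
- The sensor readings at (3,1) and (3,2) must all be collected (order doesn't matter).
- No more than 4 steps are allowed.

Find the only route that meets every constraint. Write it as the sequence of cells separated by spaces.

(2,1) (3,1) (3,2) (2,2) (1,2)

The budget equals the shortest possible length, so every move has to be on a shortest route through the required cells.
Route from (2,1): down 1 to (3,1), right 1 to (3,2), up 2 to (1,2) — 4 moves in all.
Check: all required cells visited; 4 ≤ 4 moves.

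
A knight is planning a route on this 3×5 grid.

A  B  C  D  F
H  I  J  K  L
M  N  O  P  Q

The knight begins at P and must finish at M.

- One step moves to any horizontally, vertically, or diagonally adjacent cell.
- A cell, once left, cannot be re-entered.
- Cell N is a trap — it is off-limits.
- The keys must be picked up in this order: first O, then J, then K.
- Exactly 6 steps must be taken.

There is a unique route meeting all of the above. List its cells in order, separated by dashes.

The waypoints must appear in the order O, J, K, with no cell reused.
Route from P: left 1 to O, up 1 to J, right 1 to K, up-left 1 to C, down-left 2 to M — 6 moves in all.
Check: order respected (O at step 1, J at step 2, K at step 3); 6 moves as required.

P - O - J - K - C - I - M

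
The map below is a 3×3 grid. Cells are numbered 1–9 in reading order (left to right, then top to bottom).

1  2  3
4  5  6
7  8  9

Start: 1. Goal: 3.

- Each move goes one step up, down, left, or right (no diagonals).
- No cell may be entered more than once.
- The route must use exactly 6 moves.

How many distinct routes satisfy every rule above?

5

Need simple routes of exactly 6 moves from 1 to 3 (Manhattan distance 2, so 2 moves are spent on a detour and 2 undoing it).
Enumerating: 1 4 7 8 5 2 3 | 1 4 7 8 5 6 3 | 1 4 7 8 9 6 3 | 1 4 5 8 9 6 3 | 1 2 5 8 9 6 3.
That gives 5 routes.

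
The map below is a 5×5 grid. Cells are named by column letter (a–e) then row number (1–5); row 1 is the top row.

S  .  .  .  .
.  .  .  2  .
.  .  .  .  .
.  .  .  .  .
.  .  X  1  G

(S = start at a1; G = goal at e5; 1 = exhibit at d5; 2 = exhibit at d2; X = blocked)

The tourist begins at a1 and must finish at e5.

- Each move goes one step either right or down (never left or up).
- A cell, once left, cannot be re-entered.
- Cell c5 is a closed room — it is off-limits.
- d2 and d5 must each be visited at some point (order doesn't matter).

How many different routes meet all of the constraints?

4

A right/down-only route from a1 to e5 makes exactly 4 down-moves and 4 right-moves in some order.
With no other constraints that would be C(8,4) = 70 routes.
A monotone route can only reach the required cells in the order d2, d5, so split there and multiply the segment counts (each segment already excludes blocked cells): a1→d2: 4; d2→d5: 1; d5→e5: 1; product = 4.
That gives 4 routes.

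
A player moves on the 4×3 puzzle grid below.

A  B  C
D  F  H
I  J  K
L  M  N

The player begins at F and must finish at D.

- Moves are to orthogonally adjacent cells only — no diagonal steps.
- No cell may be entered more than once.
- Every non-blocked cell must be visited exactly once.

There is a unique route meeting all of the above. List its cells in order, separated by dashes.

Need to visit all 12 open cells exactly once, starting at F and ending at D.
Cell N has only two open neighbours (K and M), so the path must pass straight through it: one of those is the cell it's entered from and the other is where it exits.
Route from F: down to J, left to I, down to L, 2× right (reaching N), 3× up (reaching C), 2× left (reaching A), down to D — 11 moves in all.
Check: all 12 open cells covered.

F - J - I - L - M - N - K - H - C - B - A - D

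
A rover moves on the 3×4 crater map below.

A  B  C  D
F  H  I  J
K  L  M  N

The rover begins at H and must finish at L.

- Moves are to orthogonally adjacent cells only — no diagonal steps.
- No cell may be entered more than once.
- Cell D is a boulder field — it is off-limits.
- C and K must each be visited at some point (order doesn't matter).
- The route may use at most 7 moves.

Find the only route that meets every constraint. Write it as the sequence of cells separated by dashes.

The budget equals the shortest possible length, so every move has to be on a shortest route through the required cells.
Route from H: right to I, up to C, 2× left (reaching A), 2× down (reaching K), right to L — 7 moves in all.
Check: all required cells visited; 7 ≤ 7 moves.

H - I - C - B - A - F - K - L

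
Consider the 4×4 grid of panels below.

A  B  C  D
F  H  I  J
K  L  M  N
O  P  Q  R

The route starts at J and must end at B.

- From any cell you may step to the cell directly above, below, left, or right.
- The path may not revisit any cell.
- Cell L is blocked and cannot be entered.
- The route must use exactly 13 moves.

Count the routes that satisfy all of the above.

Need simple routes of exactly 13 moves from J to B (Manhattan distance 3, so 5 moves are spent on a detour and 5 undoing it).
Enumerating: J D C I M N R Q P O K F A B | J D C I M N R Q P O K F H B.
That gives 2 routes.

2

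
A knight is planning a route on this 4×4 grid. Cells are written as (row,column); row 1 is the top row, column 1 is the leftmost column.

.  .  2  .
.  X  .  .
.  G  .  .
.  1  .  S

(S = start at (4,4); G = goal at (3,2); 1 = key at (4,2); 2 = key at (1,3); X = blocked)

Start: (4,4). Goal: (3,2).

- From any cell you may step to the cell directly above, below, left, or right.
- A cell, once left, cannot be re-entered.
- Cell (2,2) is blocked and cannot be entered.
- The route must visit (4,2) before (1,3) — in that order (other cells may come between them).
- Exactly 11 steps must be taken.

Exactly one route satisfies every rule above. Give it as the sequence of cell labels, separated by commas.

The waypoints must appear in the order (4,2), (1,3), with no cell reused.
Route from (4,4): left 3 to (4,1), up 3 to (1,1), right 2 to (1,3), down 2 to (3,3), left 1 to (3,2) — 11 moves in all.
Check: order respected (1 at step 2, 2 at step 8); 11 moves as required.

(4,4), (4,3), (4,2), (4,1), (3,1), (2,1), (1,1), (1,2), (1,3), (2,3), (3,3), (3,2)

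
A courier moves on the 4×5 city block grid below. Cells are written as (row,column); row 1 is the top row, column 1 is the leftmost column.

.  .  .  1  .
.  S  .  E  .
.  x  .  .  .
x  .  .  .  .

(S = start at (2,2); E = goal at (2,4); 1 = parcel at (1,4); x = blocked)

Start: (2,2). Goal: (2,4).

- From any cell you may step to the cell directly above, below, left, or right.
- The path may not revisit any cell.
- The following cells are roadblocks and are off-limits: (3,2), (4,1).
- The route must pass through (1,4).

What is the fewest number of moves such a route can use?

4

Any route passes through (1,4) somewhere between (2,2) and (2,4). Summing Manhattan distances along the two legs ((2,2) → (1,4) → (2,4)) gives a lower bound of 3 + 1 = 4 moves.
A route of 4 moves achieves this: (2,2) → (1,2) → (1,3) → (1,4) → (2,4).
Since 4 matches the lower bound, it is optimal.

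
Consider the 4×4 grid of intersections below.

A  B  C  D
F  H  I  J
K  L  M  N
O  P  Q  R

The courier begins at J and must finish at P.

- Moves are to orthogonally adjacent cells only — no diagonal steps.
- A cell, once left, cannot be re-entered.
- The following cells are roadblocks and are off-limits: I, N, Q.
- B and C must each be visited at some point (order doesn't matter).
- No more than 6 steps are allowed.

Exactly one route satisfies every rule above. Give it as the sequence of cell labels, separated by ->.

J -> D -> C -> B -> H -> L -> P

The 6-move cap with required stops at B, C leaves no slack for detours.
Route from J: up 1 to D, left 2 to B, down 3 to P — 6 moves in all.
Check: all required cells visited; 6 ≤ 6 moves.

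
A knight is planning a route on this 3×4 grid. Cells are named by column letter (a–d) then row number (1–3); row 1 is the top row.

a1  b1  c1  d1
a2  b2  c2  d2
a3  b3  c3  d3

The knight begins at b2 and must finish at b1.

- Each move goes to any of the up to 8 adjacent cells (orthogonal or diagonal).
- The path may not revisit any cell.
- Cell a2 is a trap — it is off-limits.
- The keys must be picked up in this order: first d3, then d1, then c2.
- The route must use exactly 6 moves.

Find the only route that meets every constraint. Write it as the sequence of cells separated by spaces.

b2 c3 d3 d2 d1 c2 b1

The waypoints must appear in the order d3, d1, c2, with no cell reused.
Route from b2: down-right to c3, right to d3, 2× up (reaching d1), down-left to c2, up-left to b1 — 6 moves in all.
Check: order respected (d3 at step 2, d1 at step 4, c2 at step 5); 6 moves as required.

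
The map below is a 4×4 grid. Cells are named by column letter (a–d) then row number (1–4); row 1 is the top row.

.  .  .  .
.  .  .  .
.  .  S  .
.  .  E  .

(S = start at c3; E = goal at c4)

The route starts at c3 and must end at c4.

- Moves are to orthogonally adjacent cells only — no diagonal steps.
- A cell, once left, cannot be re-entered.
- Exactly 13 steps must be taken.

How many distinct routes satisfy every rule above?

Need simple routes of exactly 13 moves from c3 to c4 (Manhattan distance 1, so 6 moves are spent on a detour and 6 undoing it).
Branch systematically from the start, pruning whenever the remaining move budget drops below the Manhattan distance to c4 or differs from it in parity. Grouping the completions by first move — via c2: 2; via b3: 8; via d3: 4 (no valid completion starts via c4) — and summing: 2 + 8 + 4 = 14.
That gives 14 routes.

14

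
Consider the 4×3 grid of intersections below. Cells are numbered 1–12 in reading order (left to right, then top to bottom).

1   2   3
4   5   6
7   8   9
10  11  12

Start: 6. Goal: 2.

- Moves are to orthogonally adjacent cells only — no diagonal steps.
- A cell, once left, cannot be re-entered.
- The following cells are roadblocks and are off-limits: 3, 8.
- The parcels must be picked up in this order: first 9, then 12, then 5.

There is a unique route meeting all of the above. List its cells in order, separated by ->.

6 -> 9 -> 12 -> 11 -> 10 -> 7 -> 4 -> 5 -> 2

The waypoints must appear in the order 9, 12, 5, with no cell reused.
Route from 6: down 2 to 12, left 2 to 10, up 2 to 4, right 1 to 5, up 1 to 2 — 8 moves in all.
Check: order respected (9 at step 1, 12 at step 2, 5 at step 7).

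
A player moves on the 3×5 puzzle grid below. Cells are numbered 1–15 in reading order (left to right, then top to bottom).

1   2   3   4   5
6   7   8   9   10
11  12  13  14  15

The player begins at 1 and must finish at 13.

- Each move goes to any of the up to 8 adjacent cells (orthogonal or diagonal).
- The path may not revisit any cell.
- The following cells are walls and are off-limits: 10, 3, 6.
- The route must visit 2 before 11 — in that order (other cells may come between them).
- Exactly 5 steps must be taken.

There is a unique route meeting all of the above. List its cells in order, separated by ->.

1 -> 2 -> 7 -> 11 -> 12 -> 13

The waypoints must appear in the order 2, 11, with no cell reused.
Route from 1: right 1 to 2, down 1 to 7, down-left 1 to 11, right 2 to 13 — 5 moves in all.
Check: order respected (2 at step 1, 11 at step 3); 5 moves as required.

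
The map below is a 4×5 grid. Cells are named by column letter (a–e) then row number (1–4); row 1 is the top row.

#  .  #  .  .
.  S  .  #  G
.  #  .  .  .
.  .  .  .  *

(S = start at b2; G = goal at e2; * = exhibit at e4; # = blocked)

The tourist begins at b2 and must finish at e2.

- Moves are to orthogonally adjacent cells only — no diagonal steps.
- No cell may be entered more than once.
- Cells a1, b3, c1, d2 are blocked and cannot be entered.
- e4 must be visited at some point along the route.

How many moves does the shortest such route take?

Any route passes through e4 somewhere between b2 and e2. Summing Manhattan distances along the two legs (b2 → e4 → e2) gives a lower bound of 5 + 2 = 7 moves.
A route of 7 moves achieves this: b2 → c2 → c3 → c4 → d4 → e4 → e3 → e2.
Since 7 matches the lower bound, it is optimal.

7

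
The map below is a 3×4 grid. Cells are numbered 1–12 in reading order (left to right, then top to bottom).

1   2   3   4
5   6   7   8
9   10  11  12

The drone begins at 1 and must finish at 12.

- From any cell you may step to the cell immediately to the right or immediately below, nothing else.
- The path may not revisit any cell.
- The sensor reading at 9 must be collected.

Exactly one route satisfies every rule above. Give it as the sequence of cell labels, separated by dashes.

1 - 5 - 9 - 10 - 11 - 12

Moves only go right or down, so the column and row indices never decrease.
Route from 1: 2× down (reaching 9), 3× right (reaching 12) — 5 moves in all.
Check: all required cells visited.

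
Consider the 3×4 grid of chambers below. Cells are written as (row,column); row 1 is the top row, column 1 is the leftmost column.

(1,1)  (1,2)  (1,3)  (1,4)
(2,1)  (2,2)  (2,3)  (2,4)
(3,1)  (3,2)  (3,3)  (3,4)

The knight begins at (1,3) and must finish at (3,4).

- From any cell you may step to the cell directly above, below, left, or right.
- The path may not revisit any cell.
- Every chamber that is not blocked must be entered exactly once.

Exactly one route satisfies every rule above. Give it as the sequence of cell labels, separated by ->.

(1,3) -> (1,4) -> (2,4) -> (2,3) -> (2,2) -> (1,2) -> (1,1) -> (2,1) -> (3,1) -> (3,2) -> (3,3) -> (3,4)

Need to visit all 12 open cells exactly once, starting at (1,3) and ending at (3,4).
Route from (1,3): right to (1,4), down to (2,4), 2× left (reaching (2,2)), up to (1,2), left to (1,1), 2× down (reaching (3,1)), 3× right (reaching (3,4)) — 11 moves in all.
Check: all 12 open cells covered.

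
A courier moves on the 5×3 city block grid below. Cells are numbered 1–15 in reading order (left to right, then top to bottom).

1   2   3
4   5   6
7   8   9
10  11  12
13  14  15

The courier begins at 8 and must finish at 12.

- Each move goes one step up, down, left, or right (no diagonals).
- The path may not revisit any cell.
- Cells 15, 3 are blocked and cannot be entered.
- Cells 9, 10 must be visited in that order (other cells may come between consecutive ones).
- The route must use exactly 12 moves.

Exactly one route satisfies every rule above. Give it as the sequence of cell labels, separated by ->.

The waypoints must appear in the order 9, 10, with no cell reused.
Route from 8: right to 9, up to 6, left to 5, up to 2, left to 1, 4× down (reaching 13), right to 14, up to 11, right to 12 — 12 moves in all.
Check: order respected (9 at step 1, 10 at step 8); 12 moves as required.

8 -> 9 -> 6 -> 5 -> 2 -> 1 -> 4 -> 7 -> 10 -> 13 -> 14 -> 11 -> 12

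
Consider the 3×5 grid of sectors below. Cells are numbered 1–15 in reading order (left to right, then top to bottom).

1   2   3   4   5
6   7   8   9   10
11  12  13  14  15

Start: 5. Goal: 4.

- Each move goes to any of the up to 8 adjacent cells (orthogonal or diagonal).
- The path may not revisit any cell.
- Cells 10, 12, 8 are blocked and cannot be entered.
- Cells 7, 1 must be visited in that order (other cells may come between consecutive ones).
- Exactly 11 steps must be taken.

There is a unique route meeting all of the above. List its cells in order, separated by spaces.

The waypoints must appear in the order 7, 1, with no cell reused.
Route from 5: down-left 1 to 9, down-right 1 to 15, left 2 to 13, up-left 1 to 7, down-left 1 to 11, up 2 to 1, right 3 to 4 — 11 moves in all.
Check: order respected (7 at step 5, 1 at step 8); 11 moves as required.

5 9 15 14 13 7 11 6 1 2 3 4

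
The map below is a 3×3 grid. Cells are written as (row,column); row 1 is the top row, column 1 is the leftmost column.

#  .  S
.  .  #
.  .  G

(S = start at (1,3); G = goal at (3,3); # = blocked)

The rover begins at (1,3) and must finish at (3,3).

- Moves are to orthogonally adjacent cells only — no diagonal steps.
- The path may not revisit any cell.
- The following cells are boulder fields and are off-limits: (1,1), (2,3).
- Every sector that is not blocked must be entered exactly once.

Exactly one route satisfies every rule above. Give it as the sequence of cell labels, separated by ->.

Need to visit all 7 open cells exactly once, starting at (1,3) and ending at (3,3).
Cell (2,1) has only two open neighbours ((3,1) and (2,2)), so the path must pass straight through it: one of those is the cell it's entered from and the other is where it exits.
Route from (1,3): left to (1,2), down to (2,2), left to (2,1), down to (3,1), 2× right (reaching (3,3)) — 6 moves in all.
Check: all 7 open cells covered.

(1,3) -> (1,2) -> (2,2) -> (2,1) -> (3,1) -> (3,2) -> (3,3)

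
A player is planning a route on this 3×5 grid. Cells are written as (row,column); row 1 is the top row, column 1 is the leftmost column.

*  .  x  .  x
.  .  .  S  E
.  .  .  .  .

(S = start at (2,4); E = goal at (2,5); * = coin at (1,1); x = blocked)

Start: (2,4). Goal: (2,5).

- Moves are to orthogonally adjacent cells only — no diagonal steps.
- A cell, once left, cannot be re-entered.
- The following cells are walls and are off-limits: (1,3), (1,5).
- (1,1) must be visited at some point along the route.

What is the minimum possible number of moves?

11

Any route passes through (1,1) somewhere between (2,4) and (2,5). Summing Manhattan distances along the two legs ((2,4) → (1,1) → (2,5)) gives a lower bound of 4 + 5 = 9 moves.
The shortest route satisfying every rule uses 11 moves: (2,4) → (2,3) → (2,2) → (1,2) → (1,1) → (2,1) → (3,1) → (3,2) → (3,3) → (3,4) → (3,5) → (2,5).
The no-revisit rule (legs can't share cells) pushes the minimum above the 9-move bound; an exhaustive check rules out every length from 9 to 10, leaving 11 as the minimum.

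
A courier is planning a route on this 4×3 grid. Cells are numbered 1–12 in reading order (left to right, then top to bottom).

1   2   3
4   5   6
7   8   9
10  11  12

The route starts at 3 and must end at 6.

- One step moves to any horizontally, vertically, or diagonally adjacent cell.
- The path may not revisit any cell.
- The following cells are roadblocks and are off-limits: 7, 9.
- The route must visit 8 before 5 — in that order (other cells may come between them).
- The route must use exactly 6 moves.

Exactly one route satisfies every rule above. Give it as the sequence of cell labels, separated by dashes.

The waypoints must appear in the order 8, 5, with no cell reused.
Route from 3: 2× left (reaching 1), down to 4, down-right to 8, up to 5, right to 6 — 6 moves in all.
Check: order respected (8 at step 4, 5 at step 5); 6 moves as required.

3 - 2 - 1 - 4 - 8 - 5 - 6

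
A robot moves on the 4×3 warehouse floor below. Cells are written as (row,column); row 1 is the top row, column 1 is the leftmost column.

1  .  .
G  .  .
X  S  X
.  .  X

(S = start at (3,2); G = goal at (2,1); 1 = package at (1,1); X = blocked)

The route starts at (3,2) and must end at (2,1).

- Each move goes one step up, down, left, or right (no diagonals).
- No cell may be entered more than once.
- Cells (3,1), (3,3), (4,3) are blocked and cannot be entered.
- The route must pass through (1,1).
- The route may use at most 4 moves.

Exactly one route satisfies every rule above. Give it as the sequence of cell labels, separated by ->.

(3,2) -> (2,2) -> (1,2) -> (1,1) -> (2,1)

The 4-move cap with required stops at (1,1) leaves no slack for detours.
Route from (3,2): up 2 to (1,2), left 1 to (1,1), down 1 to (2,1) — 4 moves in all.
Check: all required cells visited; 4 ≤ 4 moves.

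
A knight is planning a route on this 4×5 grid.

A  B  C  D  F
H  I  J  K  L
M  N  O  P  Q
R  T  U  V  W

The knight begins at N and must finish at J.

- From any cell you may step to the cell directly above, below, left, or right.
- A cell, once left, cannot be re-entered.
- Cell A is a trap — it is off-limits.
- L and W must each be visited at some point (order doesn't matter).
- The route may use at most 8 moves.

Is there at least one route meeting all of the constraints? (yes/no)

yes

One route that works: N → T → U → V → W → Q → L → K → J.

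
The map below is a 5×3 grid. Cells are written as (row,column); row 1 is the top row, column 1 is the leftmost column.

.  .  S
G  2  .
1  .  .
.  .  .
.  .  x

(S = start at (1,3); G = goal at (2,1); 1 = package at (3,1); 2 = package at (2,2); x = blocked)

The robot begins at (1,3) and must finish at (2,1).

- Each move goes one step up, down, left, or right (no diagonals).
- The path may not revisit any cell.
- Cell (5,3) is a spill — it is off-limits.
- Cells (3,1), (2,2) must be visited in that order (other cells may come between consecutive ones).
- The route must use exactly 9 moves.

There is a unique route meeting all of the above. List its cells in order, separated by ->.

(1,3) -> (2,3) -> (3,3) -> (4,3) -> (4,2) -> (4,1) -> (3,1) -> (3,2) -> (2,2) -> (2,1)

The waypoints must appear in the order (3,1), (2,2), with no cell reused.
Route from (1,3): 3× down (reaching (4,3)), 2× left (reaching (4,1)), up to (3,1), right to (3,2), up to (2,2), left to (2,1) — 9 moves in all.
Check: order respected (1 at step 6, 2 at step 8); 9 moves as required.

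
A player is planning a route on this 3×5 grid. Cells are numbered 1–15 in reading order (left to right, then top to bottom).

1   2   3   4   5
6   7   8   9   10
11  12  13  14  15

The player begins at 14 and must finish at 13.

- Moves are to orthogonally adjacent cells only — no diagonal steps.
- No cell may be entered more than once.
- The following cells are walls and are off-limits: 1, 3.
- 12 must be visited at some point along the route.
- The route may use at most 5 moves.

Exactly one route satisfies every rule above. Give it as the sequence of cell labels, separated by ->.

Any route must reach 12 and still end at 13 within 5 moves, so the order of the required stops is forced.
Route from 14: up 1 to 9, left 2 to 7, down 1 to 12, right 1 to 13 — 5 moves in all.
Check: all required cells visited; 5 ≤ 5 moves.

14 -> 9 -> 8 -> 7 -> 12 -> 13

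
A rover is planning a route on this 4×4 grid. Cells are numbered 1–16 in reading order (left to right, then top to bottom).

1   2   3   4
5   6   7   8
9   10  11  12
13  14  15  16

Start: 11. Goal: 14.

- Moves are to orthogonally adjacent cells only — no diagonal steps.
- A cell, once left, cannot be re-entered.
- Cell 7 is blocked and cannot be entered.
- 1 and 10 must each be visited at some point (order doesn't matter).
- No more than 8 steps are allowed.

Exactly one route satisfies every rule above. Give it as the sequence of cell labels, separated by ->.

The 8-move cap with required stops at 1, 10 leaves no slack for detours.
Route from 11: left to 10, 2× up (reaching 2), left to 1, 3× down (reaching 13), right to 14 — 8 moves in all.
Check: all required cells visited; 8 ≤ 8 moves.

11 -> 10 -> 6 -> 2 -> 1 -> 5 -> 9 -> 13 -> 14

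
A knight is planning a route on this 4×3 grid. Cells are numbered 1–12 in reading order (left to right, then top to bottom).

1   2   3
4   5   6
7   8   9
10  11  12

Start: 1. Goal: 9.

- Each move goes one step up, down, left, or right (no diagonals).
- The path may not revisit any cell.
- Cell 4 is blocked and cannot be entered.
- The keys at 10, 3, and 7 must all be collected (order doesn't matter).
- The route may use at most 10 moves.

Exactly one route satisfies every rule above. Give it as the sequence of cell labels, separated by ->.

The budget equals the shortest possible length, so every move has to be on a shortest route through the required cells.
Route from 1: 2× right (reaching 3), down to 6, left to 5, down to 8, left to 7, down to 10, 2× right (reaching 12), up to 9 — 10 moves in all.
Check: all required cells visited; 10 ≤ 10 moves.

1 -> 2 -> 3 -> 6 -> 5 -> 8 -> 7 -> 10 -> 11 -> 12 -> 9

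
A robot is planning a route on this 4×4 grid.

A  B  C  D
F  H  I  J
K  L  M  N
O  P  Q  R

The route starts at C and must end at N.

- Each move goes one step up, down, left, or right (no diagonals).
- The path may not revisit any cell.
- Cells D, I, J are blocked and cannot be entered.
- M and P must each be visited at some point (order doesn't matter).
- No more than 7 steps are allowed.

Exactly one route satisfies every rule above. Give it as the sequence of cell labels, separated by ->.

The 7-move cap with required stops at M, P leaves no slack for detours.
Route from C: left to B, 3× down (reaching P), right to Q, up to M, right to N — 7 moves in all.
Check: all required cells visited; 7 ≤ 7 moves.

C -> B -> H -> L -> P -> Q -> M -> N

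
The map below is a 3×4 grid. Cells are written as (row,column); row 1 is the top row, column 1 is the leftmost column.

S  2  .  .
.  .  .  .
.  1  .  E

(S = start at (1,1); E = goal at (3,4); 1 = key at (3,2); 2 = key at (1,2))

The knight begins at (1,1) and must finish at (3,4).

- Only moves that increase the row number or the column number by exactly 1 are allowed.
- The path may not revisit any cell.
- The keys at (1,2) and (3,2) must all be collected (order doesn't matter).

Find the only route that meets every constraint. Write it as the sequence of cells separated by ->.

(1,1) -> (1,2) -> (2,2) -> (3,2) -> (3,3) -> (3,4)

Moves only go right or down, so the column and row indices never decrease.
Route from (1,1): right 1 to (1,2), down 2 to (3,2), right 2 to (3,4) — 5 moves in all.
Check: all required cells visited.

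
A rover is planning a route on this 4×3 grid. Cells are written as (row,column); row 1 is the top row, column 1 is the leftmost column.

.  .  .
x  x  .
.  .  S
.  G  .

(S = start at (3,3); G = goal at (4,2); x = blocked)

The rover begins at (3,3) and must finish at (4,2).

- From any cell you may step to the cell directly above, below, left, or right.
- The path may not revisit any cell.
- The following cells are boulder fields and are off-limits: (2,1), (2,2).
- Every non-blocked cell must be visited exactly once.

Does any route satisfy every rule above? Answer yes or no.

no

Cell (1,1) has only one open neighbour but is neither the start nor the goal, so a Hamiltonian route would have to both enter and leave it through the same neighbour — impossible without revisiting.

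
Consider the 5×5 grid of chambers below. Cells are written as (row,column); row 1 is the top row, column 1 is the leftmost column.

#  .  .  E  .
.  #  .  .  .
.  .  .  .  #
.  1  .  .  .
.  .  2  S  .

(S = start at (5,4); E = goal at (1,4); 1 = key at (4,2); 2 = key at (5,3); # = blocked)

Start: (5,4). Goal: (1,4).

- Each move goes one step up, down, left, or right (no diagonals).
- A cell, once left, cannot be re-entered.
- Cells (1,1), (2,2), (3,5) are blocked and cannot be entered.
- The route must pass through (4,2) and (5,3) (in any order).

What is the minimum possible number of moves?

8

Any route passes through (4,2) and (5,3) in some order between (5,4) and (1,4). Summing Manhattan distances along each leg and taking the cheapest ordering ((5,4) → (5,3) → (4,2) → (1,4)) gives a lower bound of 1 + 2 + 5 = 8 moves.
A route of 8 moves achieves this: (5,4) → (5,3) → (4,3) → (4,2) → (3,2) → (3,3) → (2,3) → (1,3) → (1,4).
Since 8 matches the lower bound, it is optimal.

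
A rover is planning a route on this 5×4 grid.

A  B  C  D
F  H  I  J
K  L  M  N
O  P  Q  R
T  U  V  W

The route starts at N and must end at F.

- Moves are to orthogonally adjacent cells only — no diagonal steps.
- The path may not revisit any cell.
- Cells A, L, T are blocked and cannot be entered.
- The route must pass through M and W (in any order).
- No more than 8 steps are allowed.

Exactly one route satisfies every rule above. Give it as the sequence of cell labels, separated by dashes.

N - R - W - V - Q - M - I - H - F

The budget equals the shortest possible length, so every move has to be on a shortest route through the required cells.
Route from N: down 2 to W, left 1 to V, up 3 to I, left 2 to F — 8 moves in all.
Check: all required cells visited; 8 ≤ 8 moves.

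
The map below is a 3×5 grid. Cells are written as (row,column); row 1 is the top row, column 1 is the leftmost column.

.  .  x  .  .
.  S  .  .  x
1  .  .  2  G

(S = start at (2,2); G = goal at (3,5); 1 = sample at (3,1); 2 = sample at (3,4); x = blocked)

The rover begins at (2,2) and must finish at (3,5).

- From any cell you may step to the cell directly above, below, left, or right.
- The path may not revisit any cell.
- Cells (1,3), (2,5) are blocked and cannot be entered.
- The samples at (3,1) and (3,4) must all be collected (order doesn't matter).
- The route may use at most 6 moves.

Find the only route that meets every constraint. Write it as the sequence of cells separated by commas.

The 6-move cap with required stops at (3,1), (3,4) leaves no slack for detours.
Route from (2,2): left 1 to (2,1), down 1 to (3,1), right 4 to (3,5) — 6 moves in all.
Check: all required cells visited; 6 ≤ 6 moves.

(2,2), (2,1), (3,1), (3,2), (3,3), (3,4), (3,5)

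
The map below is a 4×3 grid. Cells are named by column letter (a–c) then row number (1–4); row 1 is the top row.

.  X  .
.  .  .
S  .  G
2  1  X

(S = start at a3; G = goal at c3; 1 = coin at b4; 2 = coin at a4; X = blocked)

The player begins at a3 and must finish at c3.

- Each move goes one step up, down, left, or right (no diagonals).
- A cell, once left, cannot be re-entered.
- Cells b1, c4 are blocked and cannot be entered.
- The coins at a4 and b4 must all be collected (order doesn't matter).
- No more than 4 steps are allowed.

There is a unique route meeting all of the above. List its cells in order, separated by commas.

a3, a4, b4, b3, c3

The 4-move cap with required stops at a4, b4 leaves no slack for detours.
Route from a3: down to a4, right to b4, up to b3, right to c3 — 4 moves in all.
Check: all required cells visited; 4 ≤ 4 moves.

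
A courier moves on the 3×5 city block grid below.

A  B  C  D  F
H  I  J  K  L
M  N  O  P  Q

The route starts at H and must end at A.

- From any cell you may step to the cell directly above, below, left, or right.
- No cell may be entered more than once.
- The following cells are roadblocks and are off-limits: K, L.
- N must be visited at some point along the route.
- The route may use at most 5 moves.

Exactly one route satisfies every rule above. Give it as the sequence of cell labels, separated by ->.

Any route must reach N and still end at A within 5 moves, so the order of the required stops is forced.
Route from H: down 1 to M, right 1 to N, up 2 to B, left 1 to A — 5 moves in all.
Check: all required cells visited; 5 ≤ 5 moves.

H -> M -> N -> I -> B -> A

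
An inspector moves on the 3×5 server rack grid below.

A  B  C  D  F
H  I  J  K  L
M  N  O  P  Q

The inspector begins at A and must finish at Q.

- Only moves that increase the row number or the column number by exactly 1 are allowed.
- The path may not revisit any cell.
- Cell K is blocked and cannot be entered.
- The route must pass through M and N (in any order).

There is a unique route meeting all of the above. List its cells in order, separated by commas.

A, H, M, N, O, P, Q

Moves only go right or down, so the column and row indices never decrease.
Route from A: down 2 to M, right 4 to Q — 6 moves in all.
Check: all required cells visited.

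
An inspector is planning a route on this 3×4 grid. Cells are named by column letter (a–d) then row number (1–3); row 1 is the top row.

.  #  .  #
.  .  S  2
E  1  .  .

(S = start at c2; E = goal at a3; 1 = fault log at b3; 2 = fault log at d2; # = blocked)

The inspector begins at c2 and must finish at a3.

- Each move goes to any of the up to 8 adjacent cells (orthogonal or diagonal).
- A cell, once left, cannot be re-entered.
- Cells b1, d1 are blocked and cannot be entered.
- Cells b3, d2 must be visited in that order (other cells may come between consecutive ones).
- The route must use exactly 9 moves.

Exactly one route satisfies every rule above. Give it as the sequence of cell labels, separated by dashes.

The waypoints must appear in the order b3, d2, with no cell reused.
Route from c2: down-left to b3, 2× right (reaching d3), up to d2, up-left to c1, down-left to b2, up-left to a1, 2× down (reaching a3) — 9 moves in all.
Check: order respected (1 at step 1, 2 at step 4); 9 moves as required.

c2 - b3 - c3 - d3 - d2 - c1 - b2 - a1 - a2 - a3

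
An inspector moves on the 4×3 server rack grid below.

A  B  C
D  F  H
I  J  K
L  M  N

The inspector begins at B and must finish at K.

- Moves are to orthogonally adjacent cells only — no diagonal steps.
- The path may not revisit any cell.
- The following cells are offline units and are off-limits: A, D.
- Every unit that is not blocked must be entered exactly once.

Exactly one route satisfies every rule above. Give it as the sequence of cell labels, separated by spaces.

Need to visit all 10 open cells exactly once, starting at B and ending at K.
Cell L has only two open neighbours (I and M), so the path must pass straight through it: one of those is the cell it's entered from and the other is where it exits.
Route from B: right 1 to C, down 1 to H, left 1 to F, down 1 to J, left 1 to I, down 1 to L, right 2 to N, up 1 to K — 9 moves in all.
Check: all 10 open cells covered.

B C H F J I L M N K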